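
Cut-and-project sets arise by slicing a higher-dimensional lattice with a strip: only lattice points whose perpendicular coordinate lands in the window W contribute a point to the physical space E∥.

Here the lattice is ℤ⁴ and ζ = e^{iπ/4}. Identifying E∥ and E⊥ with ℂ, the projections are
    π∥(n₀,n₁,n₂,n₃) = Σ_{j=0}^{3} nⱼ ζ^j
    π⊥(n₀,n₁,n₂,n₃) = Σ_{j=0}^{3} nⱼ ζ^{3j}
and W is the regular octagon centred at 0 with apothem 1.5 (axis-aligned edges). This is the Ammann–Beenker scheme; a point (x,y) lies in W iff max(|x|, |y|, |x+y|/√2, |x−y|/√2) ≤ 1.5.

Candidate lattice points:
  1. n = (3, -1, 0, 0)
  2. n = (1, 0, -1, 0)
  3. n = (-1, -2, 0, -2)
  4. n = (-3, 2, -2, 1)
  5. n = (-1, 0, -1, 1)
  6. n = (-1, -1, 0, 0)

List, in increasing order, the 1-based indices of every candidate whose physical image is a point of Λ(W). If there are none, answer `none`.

2, 6

With ζ = e^{iπ/4} the internal vectors are ζ^0,ζ^3,ζ^6,ζ^9.
#1 (3, -1, 0, 0): internal (3.707107, -0.707107); octagon support 3.707107 vs apothem 1.5 → ∉ W
#2 (1, 0, -1, 0): internal (1.000000, 1.000000); octagon support 1.414214 vs apothem 1.5 → ∈ W
#3 (-1, -2, 0, -2): internal (-1.000000, -2.828427); octagon support 2.828427 vs apothem 1.5 → ∉ W
#4 (-3, 2, -2, 1): internal (-3.707107, 4.121320); octagon support 5.535534 vs apothem 1.5 → ∉ W
#5 (-1, 0, -1, 1): internal (-0.292893, 1.707107); octagon support 1.707107 vs apothem 1.5 → ∉ W
#6 (-1, -1, 0, 0): internal (-0.292893, -0.707107); octagon support 0.707107 vs apothem 1.5 → ∈ W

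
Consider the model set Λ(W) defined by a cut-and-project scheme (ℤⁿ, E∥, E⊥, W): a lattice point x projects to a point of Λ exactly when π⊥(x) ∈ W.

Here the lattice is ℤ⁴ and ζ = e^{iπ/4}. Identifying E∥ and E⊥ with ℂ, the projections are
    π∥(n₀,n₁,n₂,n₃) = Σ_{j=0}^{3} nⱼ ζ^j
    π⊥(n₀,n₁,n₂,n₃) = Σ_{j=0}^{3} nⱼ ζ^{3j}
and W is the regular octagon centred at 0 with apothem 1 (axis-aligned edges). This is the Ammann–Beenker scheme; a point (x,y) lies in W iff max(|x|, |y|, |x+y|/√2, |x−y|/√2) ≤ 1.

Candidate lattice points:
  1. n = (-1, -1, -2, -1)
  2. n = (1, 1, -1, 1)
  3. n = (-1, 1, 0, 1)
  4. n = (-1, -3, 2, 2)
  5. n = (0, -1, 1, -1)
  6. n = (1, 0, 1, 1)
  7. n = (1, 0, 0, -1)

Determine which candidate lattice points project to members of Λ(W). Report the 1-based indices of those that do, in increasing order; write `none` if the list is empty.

π⊥(n) = n₀ + n₁ζ³ + n₂ζ⁶ + n₃ζ⁹ where ζ = e^{iπ/4}.
candidate 1: n = (-1, -1, -2, -1) → π⊥ ≈ (-1.00000, +0.58579); max(|x|,|y|,|x±y|/√2) = 1.12132 > 1 ⇒ ∉ W
candidate 2: n = (1, 1, -1, 1) → π⊥ ≈ (+1.00000, +2.41421); max(|x|,|y|,|x±y|/√2) = 2.41421 > 1 ⇒ ∉ W
candidate 3: n = (-1, 1, 0, 1) → π⊥ ≈ (-1.00000, +1.41421); max(|x|,|y|,|x±y|/√2) = 1.70711 > 1 ⇒ ∉ W
candidate 4: n = (-1, -3, 2, 2) → π⊥ ≈ (+2.53553, -2.70711); max(|x|,|y|,|x±y|/√2) = 3.70711 > 1 ⇒ ∉ W
candidate 5: n = (0, -1, 1, -1) → π⊥ ≈ (+0.00000, -2.41421); max(|x|,|y|,|x±y|/√2) = 2.41421 > 1 ⇒ ∉ W
candidate 6: n = (1, 0, 1, 1) → π⊥ ≈ (+1.70711, -0.29289); max(|x|,|y|,|x±y|/√2) = 1.70711 > 1 ⇒ ∉ W
candidate 7: n = (1, 0, 0, -1) → π⊥ ≈ (+0.29289, -0.70711); max(|x|,|y|,|x±y|/√2) = 0.70711 ≤ 1 ⇒ ∈ W

7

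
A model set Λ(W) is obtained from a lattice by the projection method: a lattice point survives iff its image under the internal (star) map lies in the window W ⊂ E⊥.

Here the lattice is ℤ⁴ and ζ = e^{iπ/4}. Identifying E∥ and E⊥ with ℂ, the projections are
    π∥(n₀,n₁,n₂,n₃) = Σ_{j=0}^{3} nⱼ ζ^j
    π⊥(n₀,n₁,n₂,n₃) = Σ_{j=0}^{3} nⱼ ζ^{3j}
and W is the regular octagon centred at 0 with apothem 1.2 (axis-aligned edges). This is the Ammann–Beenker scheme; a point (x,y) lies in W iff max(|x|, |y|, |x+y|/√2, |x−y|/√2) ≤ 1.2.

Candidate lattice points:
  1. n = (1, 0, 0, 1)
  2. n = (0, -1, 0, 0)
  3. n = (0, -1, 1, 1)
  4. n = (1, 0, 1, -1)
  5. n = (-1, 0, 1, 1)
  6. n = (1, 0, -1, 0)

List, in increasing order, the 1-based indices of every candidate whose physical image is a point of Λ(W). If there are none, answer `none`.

π⊥(n) = n₀ + n₁ζ³ + n₂ζ⁶ + n₃ζ⁹ where ζ = e^{iπ/4}.
candidate 1: n = (1, 0, 0, 1) → π⊥ ≈ (+1.70711, +0.70711); max(|x|,|y|,|x±y|/√2) = 1.70711 > 1.2 ⇒ ∉ W
candidate 2: n = (0, -1, 0, 0) → π⊥ ≈ (+0.70711, -0.70711); max(|x|,|y|,|x±y|/√2) = 1.00000 ≤ 1.2 ⇒ ∈ W
candidate 3: n = (0, -1, 1, 1) → π⊥ ≈ (+1.41421, -1.00000); max(|x|,|y|,|x±y|/√2) = 1.70711 > 1.2 ⇒ ∉ W
candidate 4: n = (1, 0, 1, -1) → π⊥ ≈ (+0.29289, -1.70711); max(|x|,|y|,|x±y|/√2) = 1.70711 > 1.2 ⇒ ∉ W
candidate 5: n = (-1, 0, 1, 1) → π⊥ ≈ (-0.29289, -0.29289); max(|x|,|y|,|x±y|/√2) = 0.41421 ≤ 1.2 ⇒ ∈ W
candidate 6: n = (1, 0, -1, 0) → π⊥ ≈ (+1.00000, +1.00000); max(|x|,|y|,|x±y|/√2) = 1.41421 > 1.2 ⇒ ∉ W

2, 5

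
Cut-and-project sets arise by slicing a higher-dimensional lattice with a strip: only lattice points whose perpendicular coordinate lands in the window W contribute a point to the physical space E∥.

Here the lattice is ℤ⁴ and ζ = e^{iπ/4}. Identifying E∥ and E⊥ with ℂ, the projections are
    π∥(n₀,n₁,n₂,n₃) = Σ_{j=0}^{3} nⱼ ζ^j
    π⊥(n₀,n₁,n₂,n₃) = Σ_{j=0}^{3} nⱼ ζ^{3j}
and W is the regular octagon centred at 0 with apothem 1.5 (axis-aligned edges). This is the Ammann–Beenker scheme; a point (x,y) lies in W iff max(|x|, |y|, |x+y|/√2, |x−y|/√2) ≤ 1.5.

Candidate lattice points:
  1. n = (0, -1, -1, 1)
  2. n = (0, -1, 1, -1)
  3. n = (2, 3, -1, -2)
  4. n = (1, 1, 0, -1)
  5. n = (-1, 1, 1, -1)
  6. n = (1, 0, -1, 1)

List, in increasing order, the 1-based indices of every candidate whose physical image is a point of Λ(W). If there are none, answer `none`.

4

With ζ = e^{iπ/4} the internal vectors are ζ^0,ζ^3,ζ^6,ζ^9.
candidate 1: n = (0, -1, -1, 1) → π⊥ ≈ (+1.414214, +1.000000); max(|x|,|y|,|x±y|/√2) = 1.707107 > 1.5 ⇒ ∉ W
candidate 2: n = (0, -1, 1, -1) → π⊥ ≈ (+0.000000, -2.414214); max(|x|,|y|,|x±y|/√2) = 2.414214 > 1.5 ⇒ ∉ W
candidate 3: n = (2, 3, -1, -2) → π⊥ ≈ (-1.535534, +1.707107); max(|x|,|y|,|x±y|/√2) = 2.292893 > 1.5 ⇒ ∉ W
candidate 4: n = (1, 1, 0, -1) → π⊥ ≈ (-0.414214, +0.000000); max(|x|,|y|,|x±y|/√2) = 0.414214 ≤ 1.5 ⇒ ∈ W
candidate 5: n = (-1, 1, 1, -1) → π⊥ ≈ (-2.414214, -1.000000); max(|x|,|y|,|x±y|/√2) = 2.414214 > 1.5 ⇒ ∉ W
candidate 6: n = (1, 0, -1, 1) → π⊥ ≈ (+1.707107, +1.707107); max(|x|,|y|,|x±y|/√2) = 2.414214 > 1.5 ⇒ ∉ W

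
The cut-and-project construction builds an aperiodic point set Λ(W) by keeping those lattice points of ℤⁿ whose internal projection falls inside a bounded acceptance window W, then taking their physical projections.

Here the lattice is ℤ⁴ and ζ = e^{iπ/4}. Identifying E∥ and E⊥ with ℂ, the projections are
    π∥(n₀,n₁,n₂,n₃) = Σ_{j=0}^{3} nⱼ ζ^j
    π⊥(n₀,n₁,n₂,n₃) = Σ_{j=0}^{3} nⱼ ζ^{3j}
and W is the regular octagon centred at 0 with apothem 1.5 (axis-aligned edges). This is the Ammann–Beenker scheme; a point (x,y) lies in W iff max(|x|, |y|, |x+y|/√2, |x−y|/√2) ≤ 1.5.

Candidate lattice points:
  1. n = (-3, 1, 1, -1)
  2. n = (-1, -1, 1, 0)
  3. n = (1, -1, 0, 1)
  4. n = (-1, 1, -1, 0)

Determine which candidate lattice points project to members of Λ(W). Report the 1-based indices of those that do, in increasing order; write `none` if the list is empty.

Internal map: ζ^{3j} for j=0..3 gives (1,0), (−√2/2,√2/2), (0,−1), (√2/2,√2/2).
#1 (-3, 1, 1, -1): internal (-4.4142, -1.0000); octagon support 4.4142 vs apothem 1.5 → ∉ W
#2 (-1, -1, 1, 0): internal (-0.2929, -1.7071); octagon support 1.7071 vs apothem 1.5 → ∉ W
#3 (1, -1, 0, 1): internal (2.4142, 0.0000); octagon support 2.4142 vs apothem 1.5 → ∉ W
#4 (-1, 1, -1, 0): internal (-1.7071, 1.7071); octagon support 2.4142 vs apothem 1.5 → ∉ W

none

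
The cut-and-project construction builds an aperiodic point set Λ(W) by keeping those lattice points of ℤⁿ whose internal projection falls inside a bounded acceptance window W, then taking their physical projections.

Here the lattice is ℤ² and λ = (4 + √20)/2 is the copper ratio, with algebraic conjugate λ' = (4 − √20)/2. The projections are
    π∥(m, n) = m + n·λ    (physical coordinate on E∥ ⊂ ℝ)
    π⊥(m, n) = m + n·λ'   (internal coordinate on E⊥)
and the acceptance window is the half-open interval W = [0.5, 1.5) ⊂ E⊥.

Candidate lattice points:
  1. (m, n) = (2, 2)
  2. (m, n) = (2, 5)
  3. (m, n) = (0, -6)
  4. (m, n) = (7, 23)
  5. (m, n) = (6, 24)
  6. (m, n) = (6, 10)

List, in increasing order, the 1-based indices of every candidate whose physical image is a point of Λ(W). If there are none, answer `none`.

Compute λ' = (4−√20)/2 = -0.236068, so π⊥(m,n) = m -0.236068·n.
candidate 1: (m,n)=(2,2) → π∥ = 2+2·λ ≈ 10.472136, π⊥ = 2+2·λ' ≈ 1.527864 ∉ [0.5, 1.5) ⇒ out
candidate 2: (m,n)=(2,5) → π∥ = 2+5·λ ≈ 23.180340, π⊥ = 2+5·λ' ≈ 0.819660 ∈ [0.5, 1.5) ⇒ IN Λ
candidate 3: (m,n)=(0,-6) → π∥ = 0-6·λ ≈ -25.416408, π⊥ = 0-6·λ' ≈ 1.416408 ∈ [0.5, 1.5) ⇒ IN Λ
candidate 4: (m,n)=(7,23) → π∥ = 7+23·λ ≈ 104.429563, π⊥ = 7+23·λ' ≈ 1.570437 ∉ [0.5, 1.5) ⇒ out
candidate 5: (m,n)=(6,24) → π∥ = 6+24·λ ≈ 107.665631, π⊥ = 6+24·λ' ≈ 0.334369 ∉ [0.5, 1.5) ⇒ out
candidate 6: (m,n)=(6,10) → π∥ = 6+10·λ ≈ 48.360680, π⊥ = 6+10·λ' ≈ 3.639320 ∉ [0.5, 1.5) ⇒ out

2, 3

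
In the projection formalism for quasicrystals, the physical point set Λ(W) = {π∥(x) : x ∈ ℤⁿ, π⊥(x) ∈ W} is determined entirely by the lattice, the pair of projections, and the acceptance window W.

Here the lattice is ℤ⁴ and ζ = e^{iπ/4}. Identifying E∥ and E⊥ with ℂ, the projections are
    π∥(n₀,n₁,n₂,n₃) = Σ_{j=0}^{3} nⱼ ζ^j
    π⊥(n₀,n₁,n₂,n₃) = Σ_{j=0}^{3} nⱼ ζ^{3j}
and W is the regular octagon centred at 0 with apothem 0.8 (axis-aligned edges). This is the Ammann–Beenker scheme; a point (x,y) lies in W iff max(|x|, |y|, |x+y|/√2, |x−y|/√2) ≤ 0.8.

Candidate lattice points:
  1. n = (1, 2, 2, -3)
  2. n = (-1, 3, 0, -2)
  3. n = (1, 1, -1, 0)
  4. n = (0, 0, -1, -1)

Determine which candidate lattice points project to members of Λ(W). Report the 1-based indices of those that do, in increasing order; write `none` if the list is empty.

4

With ζ = e^{iπ/4} the internal vectors are ζ^0,ζ^3,ζ^6,ζ^9.
#1 (1, 2, 2, -3): internal (-2.535534, -2.707107); octagon support 3.707107 vs apothem 0.8 → ∉ W
#2 (-1, 3, 0, -2): internal (-4.535534, 0.707107); octagon support 4.535534 vs apothem 0.8 → ∉ W
#3 (1, 1, -1, 0): internal (0.292893, 1.707107); octagon support 1.707107 vs apothem 0.8 → ∉ W
#4 (0, 0, -1, -1): internal (-0.707107, 0.292893); octagon support 0.707107 vs apothem 0.8 → ∈ W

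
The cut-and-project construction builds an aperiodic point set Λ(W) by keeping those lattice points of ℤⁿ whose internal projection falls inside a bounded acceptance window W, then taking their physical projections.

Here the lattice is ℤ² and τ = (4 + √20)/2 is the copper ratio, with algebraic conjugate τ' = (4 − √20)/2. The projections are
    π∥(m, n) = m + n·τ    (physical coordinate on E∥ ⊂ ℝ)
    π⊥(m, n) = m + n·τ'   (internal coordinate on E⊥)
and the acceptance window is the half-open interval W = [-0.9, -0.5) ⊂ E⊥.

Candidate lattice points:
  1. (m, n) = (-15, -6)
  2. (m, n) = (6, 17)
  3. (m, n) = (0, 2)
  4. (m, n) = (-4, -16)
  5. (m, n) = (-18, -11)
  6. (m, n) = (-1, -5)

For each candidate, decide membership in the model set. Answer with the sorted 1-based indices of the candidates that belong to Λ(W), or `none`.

Numerically τ ≈ 4.2361 and τ' = −1/τ ≈ -0.2361.
candidate 1: (m,n)=(-15,-6) → π∥ = -15-6·τ ≈ -40.4164, π⊥ = -15-6·τ' ≈ -13.5836 ∉ [-0.9, -0.5) ⇒ out
candidate 2: (m,n)=(6,17) → π∥ = 6+17·τ ≈ 78.0132, π⊥ = 6+17·τ' ≈ 1.9868 ∉ [-0.9, -0.5) ⇒ out
candidate 3: (m,n)=(0,2) → π∥ = 0+2·τ ≈ 8.4721, π⊥ = 0+2·τ' ≈ -0.4721 ∉ [-0.9, -0.5) ⇒ out
candidate 4: (m,n)=(-4,-16) → π∥ = -4-16·τ ≈ -71.7771, π⊥ = -4-16·τ' ≈ -0.2229 ∉ [-0.9, -0.5) ⇒ out
candidate 5: (m,n)=(-18,-11) → π∥ = -18-11·τ ≈ -64.5967, π⊥ = -18-11·τ' ≈ -15.4033 ∉ [-0.9, -0.5) ⇒ out
candidate 6: (m,n)=(-1,-5) → π∥ = -1-5·τ ≈ -22.1803, π⊥ = -1-5·τ' ≈ 0.1803 ∉ [-0.9, -0.5) ⇒ out

none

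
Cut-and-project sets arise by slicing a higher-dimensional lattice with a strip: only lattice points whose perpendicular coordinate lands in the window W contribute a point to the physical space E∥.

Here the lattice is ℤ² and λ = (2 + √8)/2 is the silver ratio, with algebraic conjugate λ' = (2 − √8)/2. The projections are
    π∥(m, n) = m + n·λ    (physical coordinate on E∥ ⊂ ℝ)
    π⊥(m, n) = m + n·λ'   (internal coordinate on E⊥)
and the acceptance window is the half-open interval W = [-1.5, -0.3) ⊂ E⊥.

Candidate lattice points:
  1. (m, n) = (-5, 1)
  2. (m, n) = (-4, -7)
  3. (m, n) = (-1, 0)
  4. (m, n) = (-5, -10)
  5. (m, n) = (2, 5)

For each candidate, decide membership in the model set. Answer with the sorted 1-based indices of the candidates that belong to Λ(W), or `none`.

Numerically λ ≈ 2.414214 and λ' = −1/λ ≈ -0.414214.
[1] lift (-5,1): star map gives -5.414214; window check -1.5 ≤ -5.414214 < -0.3 is false → out
[2] lift (-4,-7): star map gives -1.100505; window check -1.5 ≤ -1.100505 < -0.3 is true → IN Λ
[3] lift (-1,0): star map gives -1.000000; window check -1.5 ≤ -1.000000 < -0.3 is true → IN Λ
[4] lift (-5,-10): star map gives -0.857864; window check -1.5 ≤ -0.857864 < -0.3 is true → IN Λ
[5] lift (2,5): star map gives -0.071068; window check -1.5 ≤ -0.071068 < -0.3 is false → out

2, 3, 4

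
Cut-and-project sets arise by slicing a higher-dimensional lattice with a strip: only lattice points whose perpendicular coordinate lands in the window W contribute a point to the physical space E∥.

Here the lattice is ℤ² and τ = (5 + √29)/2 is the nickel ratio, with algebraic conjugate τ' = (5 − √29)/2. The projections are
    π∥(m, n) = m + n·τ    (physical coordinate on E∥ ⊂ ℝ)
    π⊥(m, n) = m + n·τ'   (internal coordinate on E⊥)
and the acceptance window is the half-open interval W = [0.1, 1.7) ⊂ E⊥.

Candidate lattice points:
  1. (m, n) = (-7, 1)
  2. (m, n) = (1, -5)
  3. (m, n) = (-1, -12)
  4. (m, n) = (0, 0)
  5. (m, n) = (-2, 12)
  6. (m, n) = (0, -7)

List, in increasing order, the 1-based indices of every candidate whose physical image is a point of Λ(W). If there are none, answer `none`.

3, 6

Compute τ' = (5−√29)/2 = -0.192582, so π⊥(m,n) = m -0.192582·n.
candidate 1: (m,n)=(-7,1) → π∥ = -7+1·τ ≈ -1.807418, π⊥ = -7+1·τ' ≈ -7.192582 ∉ [0.1, 1.7) ⇒ out
candidate 2: (m,n)=(1,-5) → π∥ = 1-5·τ ≈ -24.962912, π⊥ = 1-5·τ' ≈ 1.962912 ∉ [0.1, 1.7) ⇒ out
candidate 3: (m,n)=(-1,-12) → π∥ = -1-12·τ ≈ -63.310989, π⊥ = -1-12·τ' ≈ 1.310989 ∈ [0.1, 1.7) ⇒ IN Λ
candidate 4: (m,n)=(0,0) → π∥ = 0+0·τ ≈ 0.000000, π⊥ = 0+0·τ' ≈ 0.000000 ∉ [0.1, 1.7) ⇒ out
candidate 5: (m,n)=(-2,12) → π∥ = -2+12·τ ≈ 60.310989, π⊥ = -2+12·τ' ≈ -4.310989 ∉ [0.1, 1.7) ⇒ out
candidate 6: (m,n)=(0,-7) → π∥ = 0-7·τ ≈ -36.348077, π⊥ = 0-7·τ' ≈ 1.348077 ∈ [0.1, 1.7) ⇒ IN Λ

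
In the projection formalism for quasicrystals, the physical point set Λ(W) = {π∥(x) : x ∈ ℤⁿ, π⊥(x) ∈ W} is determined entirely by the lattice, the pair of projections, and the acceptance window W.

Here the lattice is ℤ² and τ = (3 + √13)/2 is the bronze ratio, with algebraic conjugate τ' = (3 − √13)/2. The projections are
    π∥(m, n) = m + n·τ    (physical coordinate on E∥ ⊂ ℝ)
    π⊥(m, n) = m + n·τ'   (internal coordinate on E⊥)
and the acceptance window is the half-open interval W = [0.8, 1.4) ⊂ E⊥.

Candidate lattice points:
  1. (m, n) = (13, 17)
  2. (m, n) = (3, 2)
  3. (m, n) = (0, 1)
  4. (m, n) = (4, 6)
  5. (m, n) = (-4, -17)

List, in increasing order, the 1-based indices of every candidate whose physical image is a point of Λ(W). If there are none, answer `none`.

τ' = (3−√13)/2 ≈ -0.302776.
[1] lift (13,17): star map gives 7.852814; window check 0.8 ≤ 7.852814 < 1.4 is false → out
[2] lift (3,2): star map gives 2.394449; window check 0.8 ≤ 2.394449 < 1.4 is false → out
[3] lift (0,1): star map gives -0.302776; window check 0.8 ≤ -0.302776 < 1.4 is false → out
[4] lift (4,6): star map gives 2.183346; window check 0.8 ≤ 2.183346 < 1.4 is false → out
[5] lift (-4,-17): star map gives 1.147186; window check 0.8 ≤ 1.147186 < 1.4 is true → IN Λ

5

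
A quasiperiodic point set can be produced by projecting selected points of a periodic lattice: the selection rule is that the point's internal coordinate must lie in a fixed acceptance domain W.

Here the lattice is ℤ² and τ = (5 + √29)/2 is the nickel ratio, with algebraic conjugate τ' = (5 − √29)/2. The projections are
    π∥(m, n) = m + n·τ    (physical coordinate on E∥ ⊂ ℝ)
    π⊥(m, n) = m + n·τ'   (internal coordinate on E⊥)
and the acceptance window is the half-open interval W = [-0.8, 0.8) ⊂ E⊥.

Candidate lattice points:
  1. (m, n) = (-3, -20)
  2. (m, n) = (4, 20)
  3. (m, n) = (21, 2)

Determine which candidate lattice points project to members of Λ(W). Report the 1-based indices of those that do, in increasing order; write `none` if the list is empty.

Compute τ' = (5−√29)/2 = -0.19258, so π⊥(m,n) = m -0.19258·n.
candidate 1: (m,n)=(-3,-20) → π∥ = -3-20·τ ≈ -106.85165, π⊥ = -3-20·τ' ≈ 0.85165 ∉ [-0.8, 0.8) ⇒ out
candidate 2: (m,n)=(4,20) → π∥ = 4+20·τ ≈ 107.85165, π⊥ = 4+20·τ' ≈ 0.14835 ∈ [-0.8, 0.8) ⇒ IN Λ
candidate 3: (m,n)=(21,2) → π∥ = 21+2·τ ≈ 31.38516, π⊥ = 21+2·τ' ≈ 20.61484 ∉ [-0.8, 0.8) ⇒ out

2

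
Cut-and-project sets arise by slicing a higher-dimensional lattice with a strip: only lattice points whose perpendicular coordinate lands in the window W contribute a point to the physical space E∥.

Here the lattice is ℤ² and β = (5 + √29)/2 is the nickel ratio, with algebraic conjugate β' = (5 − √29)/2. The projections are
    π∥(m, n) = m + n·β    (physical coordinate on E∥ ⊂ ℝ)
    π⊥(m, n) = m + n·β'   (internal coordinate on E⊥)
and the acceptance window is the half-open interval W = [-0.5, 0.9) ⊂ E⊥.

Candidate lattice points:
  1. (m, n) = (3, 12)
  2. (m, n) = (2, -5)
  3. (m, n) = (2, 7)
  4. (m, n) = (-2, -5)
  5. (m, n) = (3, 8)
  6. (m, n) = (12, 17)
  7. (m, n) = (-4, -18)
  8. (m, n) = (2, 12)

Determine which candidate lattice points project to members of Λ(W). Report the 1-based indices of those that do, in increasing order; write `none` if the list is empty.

1, 3, 8

Compute β' = (5−√29)/2 = -0.192582, so π⊥(m,n) = m -0.192582·n.
candidate 1: (m,n)=(3,12) → π∥ = 3+12·β ≈ 65.310989, π⊥ = 3+12·β' ≈ 0.689011 ∈ [-0.5, 0.9) ⇒ IN Λ
candidate 2: (m,n)=(2,-5) → π∥ = 2-5·β ≈ -23.962912, π⊥ = 2-5·β' ≈ 2.962912 ∉ [-0.5, 0.9) ⇒ out
candidate 3: (m,n)=(2,7) → π∥ = 2+7·β ≈ 38.348077, π⊥ = 2+7·β' ≈ 0.651923 ∈ [-0.5, 0.9) ⇒ IN Λ
candidate 4: (m,n)=(-2,-5) → π∥ = -2-5·β ≈ -27.962912, π⊥ = -2-5·β' ≈ -1.037088 ∉ [-0.5, 0.9) ⇒ out
candidate 5: (m,n)=(3,8) → π∥ = 3+8·β ≈ 44.540659, π⊥ = 3+8·β' ≈ 1.459341 ∉ [-0.5, 0.9) ⇒ out
candidate 6: (m,n)=(12,17) → π∥ = 12+17·β ≈ 100.273901, π⊥ = 12+17·β' ≈ 8.726099 ∉ [-0.5, 0.9) ⇒ out
candidate 7: (m,n)=(-4,-18) → π∥ = -4-18·β ≈ -97.466483, π⊥ = -4-18·β' ≈ -0.533517 ∉ [-0.5, 0.9) ⇒ out
candidate 8: (m,n)=(2,12) → π∥ = 2+12·β ≈ 64.310989, π⊥ = 2+12·β' ≈ -0.310989 ∈ [-0.5, 0.9) ⇒ IN Λ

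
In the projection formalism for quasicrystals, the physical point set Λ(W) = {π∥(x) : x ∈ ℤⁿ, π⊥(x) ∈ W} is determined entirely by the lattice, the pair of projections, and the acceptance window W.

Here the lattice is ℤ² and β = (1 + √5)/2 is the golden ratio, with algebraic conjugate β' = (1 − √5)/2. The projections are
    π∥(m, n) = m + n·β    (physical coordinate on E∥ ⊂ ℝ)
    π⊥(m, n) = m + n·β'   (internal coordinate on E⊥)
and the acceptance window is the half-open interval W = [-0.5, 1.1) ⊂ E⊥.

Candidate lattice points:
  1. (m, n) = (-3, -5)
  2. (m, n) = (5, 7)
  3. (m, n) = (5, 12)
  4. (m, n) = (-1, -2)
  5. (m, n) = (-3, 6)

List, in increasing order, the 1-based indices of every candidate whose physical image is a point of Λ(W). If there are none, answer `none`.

Compute β' = (1−√5)/2 = -0.6180, so π⊥(m,n) = m -0.6180·n.
[1] lift (-3,-5): star map gives 0.0902; window check -0.5 ≤ 0.0902 < 1.1 is true → IN Λ
[2] lift (5,7): star map gives 0.6738; window check -0.5 ≤ 0.6738 < 1.1 is true → IN Λ
[3] lift (5,12): star map gives -2.4164; window check -0.5 ≤ -2.4164 < 1.1 is false → out
[4] lift (-1,-2): star map gives 0.2361; window check -0.5 ≤ 0.2361 < 1.1 is true → IN Λ
[5] lift (-3,6): star map gives -6.7082; window check -0.5 ≤ -6.7082 < 1.1 is false → out

1, 2, 4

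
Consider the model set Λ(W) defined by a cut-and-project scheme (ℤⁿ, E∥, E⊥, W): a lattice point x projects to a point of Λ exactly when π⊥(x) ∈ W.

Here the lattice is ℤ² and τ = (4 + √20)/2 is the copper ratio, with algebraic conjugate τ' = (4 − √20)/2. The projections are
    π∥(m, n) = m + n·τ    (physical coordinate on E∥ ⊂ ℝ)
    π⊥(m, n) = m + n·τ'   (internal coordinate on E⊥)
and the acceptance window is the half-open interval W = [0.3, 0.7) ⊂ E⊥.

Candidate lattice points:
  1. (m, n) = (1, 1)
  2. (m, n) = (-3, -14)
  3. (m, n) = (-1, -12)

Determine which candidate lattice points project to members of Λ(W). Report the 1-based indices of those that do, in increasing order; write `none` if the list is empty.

2

τ' = (4−√20)/2 ≈ -0.23607.
candidate 1: (m,n)=(1,1) → π∥ = 1+1·τ ≈ 5.23607, π⊥ = 1+1·τ' ≈ 0.76393 ∉ [0.3, 0.7) ⇒ out
candidate 2: (m,n)=(-3,-14) → π∥ = -3-14·τ ≈ -62.30495, π⊥ = -3-14·τ' ≈ 0.30495 ∈ [0.3, 0.7) ⇒ IN Λ
candidate 3: (m,n)=(-1,-12) → π∥ = -1-12·τ ≈ -51.83282, π⊥ = -1-12·τ' ≈ 1.83282 ∉ [0.3, 0.7) ⇒ out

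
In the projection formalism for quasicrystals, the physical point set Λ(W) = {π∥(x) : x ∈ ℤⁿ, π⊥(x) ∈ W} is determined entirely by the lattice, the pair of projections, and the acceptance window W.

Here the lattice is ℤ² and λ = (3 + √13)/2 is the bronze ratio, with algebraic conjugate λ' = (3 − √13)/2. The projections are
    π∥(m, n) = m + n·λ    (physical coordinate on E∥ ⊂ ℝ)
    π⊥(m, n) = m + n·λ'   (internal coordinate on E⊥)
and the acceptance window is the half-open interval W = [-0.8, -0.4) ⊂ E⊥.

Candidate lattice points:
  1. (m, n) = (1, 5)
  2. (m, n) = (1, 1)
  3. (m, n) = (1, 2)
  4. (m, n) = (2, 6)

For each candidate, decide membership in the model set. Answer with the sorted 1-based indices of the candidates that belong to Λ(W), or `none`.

1

λ' = (3−√13)/2 ≈ -0.3028.
#1 (1,5): internal coord 1 + (5)·λ' = -0.5139; -0.5139 ∈ [-0.8, -0.4) → IN Λ
#2 (1,1): internal coord 1 + (1)·λ' = +0.6972; +0.6972 ∉ [-0.8, -0.4) → out
#3 (1,2): internal coord 1 + (2)·λ' = +0.3944; +0.3944 ∉ [-0.8, -0.4) → out
#4 (2,6): internal coord 2 + (6)·λ' = +0.1833; +0.1833 ∉ [-0.8, -0.4) → out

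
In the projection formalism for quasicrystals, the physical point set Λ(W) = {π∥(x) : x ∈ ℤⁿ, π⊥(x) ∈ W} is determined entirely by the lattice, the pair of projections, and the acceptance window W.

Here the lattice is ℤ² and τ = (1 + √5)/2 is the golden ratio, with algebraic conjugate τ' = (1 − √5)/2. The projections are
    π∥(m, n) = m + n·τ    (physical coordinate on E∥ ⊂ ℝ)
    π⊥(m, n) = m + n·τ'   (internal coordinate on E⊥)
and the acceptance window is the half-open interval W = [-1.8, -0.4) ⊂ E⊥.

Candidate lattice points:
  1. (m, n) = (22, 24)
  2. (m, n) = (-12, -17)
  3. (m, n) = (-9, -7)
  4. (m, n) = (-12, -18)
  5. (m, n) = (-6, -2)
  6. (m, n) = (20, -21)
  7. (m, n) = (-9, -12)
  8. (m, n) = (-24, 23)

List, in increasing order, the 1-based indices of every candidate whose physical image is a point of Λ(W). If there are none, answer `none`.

τ' = (1−√5)/2 ≈ -0.6180.
[1] lift (22,24): star map gives 7.1672; window check -1.8 ≤ 7.1672 < -0.4 is false → out
[2] lift (-12,-17): star map gives -1.4934; window check -1.8 ≤ -1.4934 < -0.4 is true → IN Λ
[3] lift (-9,-7): star map gives -4.6738; window check -1.8 ≤ -4.6738 < -0.4 is false → out
[4] lift (-12,-18): star map gives -0.8754; window check -1.8 ≤ -0.8754 < -0.4 is true → IN Λ
[5] lift (-6,-2): star map gives -4.7639; window check -1.8 ≤ -4.7639 < -0.4 is false → out
[6] lift (20,-21): star map gives 32.9787; window check -1.8 ≤ 32.9787 < -0.4 is false → out
[7] lift (-9,-12): star map gives -1.5836; window check -1.8 ≤ -1.5836 < -0.4 is true → IN Λ
[8] lift (-24,23): star map gives -38.2148; window check -1.8 ≤ -38.2148 < -0.4 is false → out

2, 4, 7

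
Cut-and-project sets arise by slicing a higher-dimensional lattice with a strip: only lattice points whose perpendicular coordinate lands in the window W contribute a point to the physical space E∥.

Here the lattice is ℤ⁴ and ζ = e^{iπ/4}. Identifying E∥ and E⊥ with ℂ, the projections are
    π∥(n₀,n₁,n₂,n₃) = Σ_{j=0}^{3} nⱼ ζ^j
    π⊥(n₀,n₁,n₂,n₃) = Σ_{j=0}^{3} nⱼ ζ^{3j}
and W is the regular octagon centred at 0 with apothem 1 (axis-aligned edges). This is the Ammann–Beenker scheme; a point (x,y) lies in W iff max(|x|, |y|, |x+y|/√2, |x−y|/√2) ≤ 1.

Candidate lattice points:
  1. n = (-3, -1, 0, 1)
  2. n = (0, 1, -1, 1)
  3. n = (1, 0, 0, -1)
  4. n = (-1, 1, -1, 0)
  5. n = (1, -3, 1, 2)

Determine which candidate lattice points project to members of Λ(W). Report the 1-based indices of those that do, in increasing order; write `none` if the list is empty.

Internal map: ζ^{3j} for j=0..3 gives (1,0), (−√2/2,√2/2), (0,−1), (√2/2,√2/2).
candidate 1: n = (-3, -1, 0, 1) → π⊥ ≈ (-1.585786, +0.000000); max(|x|,|y|,|x±y|/√2) = 1.585786 > 1 ⇒ ∉ W
candidate 2: n = (0, 1, -1, 1) → π⊥ ≈ (+0.000000, +2.414214); max(|x|,|y|,|x±y|/√2) = 2.414214 > 1 ⇒ ∉ W
candidate 3: n = (1, 0, 0, -1) → π⊥ ≈ (+0.292893, -0.707107); max(|x|,|y|,|x±y|/√2) = 0.707107 ≤ 1 ⇒ ∈ W
candidate 4: n = (-1, 1, -1, 0) → π⊥ ≈ (-1.707107, +1.707107); max(|x|,|y|,|x±y|/√2) = 2.414214 > 1 ⇒ ∉ W
candidate 5: n = (1, -3, 1, 2) → π⊥ ≈ (+4.535534, -1.707107); max(|x|,|y|,|x±y|/√2) = 4.535534 > 1 ⇒ ∉ W

3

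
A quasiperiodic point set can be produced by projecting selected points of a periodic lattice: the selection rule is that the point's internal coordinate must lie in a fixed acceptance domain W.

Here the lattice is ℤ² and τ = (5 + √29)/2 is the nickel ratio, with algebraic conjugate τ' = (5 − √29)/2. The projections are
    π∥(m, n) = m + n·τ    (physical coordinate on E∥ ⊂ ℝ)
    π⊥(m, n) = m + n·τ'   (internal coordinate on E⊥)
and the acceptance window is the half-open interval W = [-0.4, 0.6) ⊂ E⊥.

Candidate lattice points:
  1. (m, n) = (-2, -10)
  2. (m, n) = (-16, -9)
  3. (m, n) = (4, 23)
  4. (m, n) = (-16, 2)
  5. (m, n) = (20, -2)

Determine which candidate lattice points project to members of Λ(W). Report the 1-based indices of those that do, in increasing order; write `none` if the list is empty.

τ' = (5−√29)/2 ≈ -0.1926.
[1] lift (-2,-10): star map gives -0.0742; window check -0.4 ≤ -0.0742 < 0.6 is true → IN Λ
[2] lift (-16,-9): star map gives -14.2668; window check -0.4 ≤ -14.2668 < 0.6 is false → out
[3] lift (4,23): star map gives -0.4294; window check -0.4 ≤ -0.4294 < 0.6 is false → out
[4] lift (-16,2): star map gives -16.3852; window check -0.4 ≤ -16.3852 < 0.6 is false → out
[5] lift (20,-2): star map gives 20.3852; window check -0.4 ≤ 20.3852 < 0.6 is false → out

1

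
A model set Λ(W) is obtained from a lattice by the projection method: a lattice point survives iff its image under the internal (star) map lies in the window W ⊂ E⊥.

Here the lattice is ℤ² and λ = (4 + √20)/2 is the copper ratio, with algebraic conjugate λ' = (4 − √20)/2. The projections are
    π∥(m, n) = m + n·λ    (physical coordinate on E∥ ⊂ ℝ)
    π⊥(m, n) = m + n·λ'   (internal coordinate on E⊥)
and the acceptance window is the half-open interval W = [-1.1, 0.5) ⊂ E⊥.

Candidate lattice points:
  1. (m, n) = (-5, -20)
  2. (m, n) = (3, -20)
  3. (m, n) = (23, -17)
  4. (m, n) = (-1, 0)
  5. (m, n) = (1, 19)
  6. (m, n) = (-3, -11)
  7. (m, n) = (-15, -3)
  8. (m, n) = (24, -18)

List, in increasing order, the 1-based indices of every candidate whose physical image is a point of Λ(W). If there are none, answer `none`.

1, 4, 6

Numerically λ ≈ 4.23607 and λ' = −1/λ ≈ -0.23607.
candidate 1: (m,n)=(-5,-20) → π∥ = -5-20·λ ≈ -89.72136, π⊥ = -5-20·λ' ≈ -0.27864 ∈ [-1.1, 0.5) ⇒ IN Λ
candidate 2: (m,n)=(3,-20) → π∥ = 3-20·λ ≈ -81.72136, π⊥ = 3-20·λ' ≈ 7.72136 ∉ [-1.1, 0.5) ⇒ out
candidate 3: (m,n)=(23,-17) → π∥ = 23-17·λ ≈ -49.01316, π⊥ = 23-17·λ' ≈ 27.01316 ∉ [-1.1, 0.5) ⇒ out
candidate 4: (m,n)=(-1,0) → π∥ = -1+0·λ ≈ -1.00000, π⊥ = -1+0·λ' ≈ -1.00000 ∈ [-1.1, 0.5) ⇒ IN Λ
candidate 5: (m,n)=(1,19) → π∥ = 1+19·λ ≈ 81.48529, π⊥ = 1+19·λ' ≈ -3.48529 ∉ [-1.1, 0.5) ⇒ out
candidate 6: (m,n)=(-3,-11) → π∥ = -3-11·λ ≈ -49.59675, π⊥ = -3-11·λ' ≈ -0.40325 ∈ [-1.1, 0.5) ⇒ IN Λ
candidate 7: (m,n)=(-15,-3) → π∥ = -15-3·λ ≈ -27.70820, π⊥ = -15-3·λ' ≈ -14.29180 ∉ [-1.1, 0.5) ⇒ out
candidate 8: (m,n)=(24,-18) → π∥ = 24-18·λ ≈ -52.24922, π⊥ = 24-18·λ' ≈ 28.24922 ∉ [-1.1, 0.5) ⇒ out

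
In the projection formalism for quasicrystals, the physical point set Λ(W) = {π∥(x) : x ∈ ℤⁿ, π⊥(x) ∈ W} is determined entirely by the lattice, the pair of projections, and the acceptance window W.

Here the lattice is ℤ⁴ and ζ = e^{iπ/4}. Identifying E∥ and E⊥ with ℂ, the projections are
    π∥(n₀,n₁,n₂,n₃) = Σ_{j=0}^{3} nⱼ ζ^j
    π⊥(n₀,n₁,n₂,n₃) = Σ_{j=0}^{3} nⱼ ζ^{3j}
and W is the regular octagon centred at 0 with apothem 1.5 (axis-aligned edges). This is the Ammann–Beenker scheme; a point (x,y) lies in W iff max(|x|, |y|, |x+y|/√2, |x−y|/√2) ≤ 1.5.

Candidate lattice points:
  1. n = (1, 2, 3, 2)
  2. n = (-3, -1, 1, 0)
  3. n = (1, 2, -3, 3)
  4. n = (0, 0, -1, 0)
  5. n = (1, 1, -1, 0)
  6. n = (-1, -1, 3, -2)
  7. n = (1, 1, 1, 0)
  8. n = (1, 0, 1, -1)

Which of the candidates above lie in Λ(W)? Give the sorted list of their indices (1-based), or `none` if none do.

Internal map: ζ^{3j} for j=0..3 gives (1,0), (−√2/2,√2/2), (0,−1), (√2/2,√2/2).
candidate 1: n = (1, 2, 3, 2) → π⊥ ≈ (+1.00000, -0.17157); max(|x|,|y|,|x±y|/√2) = 1.00000 ≤ 1.5 ⇒ ∈ W
candidate 2: n = (-3, -1, 1, 0) → π⊥ ≈ (-2.29289, -1.70711); max(|x|,|y|,|x±y|/√2) = 2.82843 > 1.5 ⇒ ∉ W
candidate 3: n = (1, 2, -3, 3) → π⊥ ≈ (+1.70711, +6.53553); max(|x|,|y|,|x±y|/√2) = 6.53553 > 1.5 ⇒ ∉ W
candidate 4: n = (0, 0, -1, 0) → π⊥ ≈ (+0.00000, +1.00000); max(|x|,|y|,|x±y|/√2) = 1.00000 ≤ 1.5 ⇒ ∈ W
candidate 5: n = (1, 1, -1, 0) → π⊥ ≈ (+0.29289, +1.70711); max(|x|,|y|,|x±y|/√2) = 1.70711 > 1.5 ⇒ ∉ W
candidate 6: n = (-1, -1, 3, -2) → π⊥ ≈ (-1.70711, -5.12132); max(|x|,|y|,|x±y|/√2) = 5.12132 > 1.5 ⇒ ∉ W
candidate 7: n = (1, 1, 1, 0) → π⊥ ≈ (+0.29289, -0.29289); max(|x|,|y|,|x±y|/√2) = 0.41421 ≤ 1.5 ⇒ ∈ W
candidate 8: n = (1, 0, 1, -1) → π⊥ ≈ (+0.29289, -1.70711); max(|x|,|y|,|x±y|/√2) = 1.70711 > 1.5 ⇒ ∉ W

1, 4, 7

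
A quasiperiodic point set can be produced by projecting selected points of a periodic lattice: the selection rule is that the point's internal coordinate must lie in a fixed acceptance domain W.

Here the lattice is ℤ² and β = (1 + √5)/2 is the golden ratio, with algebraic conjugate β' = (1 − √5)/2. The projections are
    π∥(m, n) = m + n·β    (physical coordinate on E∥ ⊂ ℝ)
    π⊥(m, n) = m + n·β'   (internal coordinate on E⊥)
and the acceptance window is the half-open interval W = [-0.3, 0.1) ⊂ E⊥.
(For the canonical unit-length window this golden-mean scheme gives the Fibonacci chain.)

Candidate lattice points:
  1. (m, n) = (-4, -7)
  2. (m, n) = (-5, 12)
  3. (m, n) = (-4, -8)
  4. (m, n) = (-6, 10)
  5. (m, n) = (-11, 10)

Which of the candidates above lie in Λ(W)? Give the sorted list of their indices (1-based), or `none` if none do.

Compute β' = (1−√5)/2 = -0.61803, so π⊥(m,n) = m -0.61803·n.
[1] lift (-4,-7): star map gives 0.32624; window check -0.3 ≤ 0.32624 < 0.1 is false → out
[2] lift (-5,12): star map gives -12.41641; window check -0.3 ≤ -12.41641 < 0.1 is false → out
[3] lift (-4,-8): star map gives 0.94427; window check -0.3 ≤ 0.94427 < 0.1 is false → out
[4] lift (-6,10): star map gives -12.18034; window check -0.3 ≤ -12.18034 < 0.1 is false → out
[5] lift (-11,10): star map gives -17.18034; window check -0.3 ≤ -17.18034 < 0.1 is false → out

none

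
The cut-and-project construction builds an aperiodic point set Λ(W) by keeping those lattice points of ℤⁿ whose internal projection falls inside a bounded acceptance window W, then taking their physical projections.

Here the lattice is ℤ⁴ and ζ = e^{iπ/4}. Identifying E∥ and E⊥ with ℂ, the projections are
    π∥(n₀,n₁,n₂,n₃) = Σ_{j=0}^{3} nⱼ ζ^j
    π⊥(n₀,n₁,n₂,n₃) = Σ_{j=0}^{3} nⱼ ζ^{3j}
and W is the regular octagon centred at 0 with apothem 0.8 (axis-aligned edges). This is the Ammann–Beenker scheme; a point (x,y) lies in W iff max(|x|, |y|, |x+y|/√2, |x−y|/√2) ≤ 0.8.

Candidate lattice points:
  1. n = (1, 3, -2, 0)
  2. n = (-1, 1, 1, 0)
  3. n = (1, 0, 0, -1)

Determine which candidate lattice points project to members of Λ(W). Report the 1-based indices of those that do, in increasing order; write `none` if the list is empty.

With ζ = e^{iπ/4} the internal vectors are ζ^0,ζ^3,ζ^6,ζ^9.
#1 (1, 3, -2, 0): internal (-1.12132, 4.12132); octagon support 4.12132 vs apothem 0.8 → ∉ W
#2 (-1, 1, 1, 0): internal (-1.70711, -0.29289); octagon support 1.70711 vs apothem 0.8 → ∉ W
#3 (1, 0, 0, -1): internal (0.29289, -0.70711); octagon support 0.70711 vs apothem 0.8 → ∈ W

3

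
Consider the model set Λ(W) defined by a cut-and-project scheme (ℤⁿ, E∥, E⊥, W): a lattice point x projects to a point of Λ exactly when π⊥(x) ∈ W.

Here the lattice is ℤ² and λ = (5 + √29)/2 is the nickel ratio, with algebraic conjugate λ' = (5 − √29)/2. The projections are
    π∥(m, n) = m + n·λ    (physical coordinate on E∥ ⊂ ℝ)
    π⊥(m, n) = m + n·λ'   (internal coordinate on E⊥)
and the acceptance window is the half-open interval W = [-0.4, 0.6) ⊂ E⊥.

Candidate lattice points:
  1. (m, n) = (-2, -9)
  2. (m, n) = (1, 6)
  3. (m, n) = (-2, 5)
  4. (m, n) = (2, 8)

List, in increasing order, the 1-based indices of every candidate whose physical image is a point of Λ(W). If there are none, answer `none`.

1, 2, 4

Numerically λ ≈ 5.192582 and λ' = −1/λ ≈ -0.192582.
candidate 1: (m,n)=(-2,-9) → π∥ = -2-9·λ ≈ -48.733242, π⊥ = -2-9·λ' ≈ -0.266758 ∈ [-0.4, 0.6) ⇒ IN Λ
candidate 2: (m,n)=(1,6) → π∥ = 1+6·λ ≈ 32.155494, π⊥ = 1+6·λ' ≈ -0.155494 ∈ [-0.4, 0.6) ⇒ IN Λ
candidate 3: (m,n)=(-2,5) → π∥ = -2+5·λ ≈ 23.962912, π⊥ = -2+5·λ' ≈ -2.962912 ∉ [-0.4, 0.6) ⇒ out
candidate 4: (m,n)=(2,8) → π∥ = 2+8·λ ≈ 43.540659, π⊥ = 2+8·λ' ≈ 0.459341 ∈ [-0.4, 0.6) ⇒ IN Λ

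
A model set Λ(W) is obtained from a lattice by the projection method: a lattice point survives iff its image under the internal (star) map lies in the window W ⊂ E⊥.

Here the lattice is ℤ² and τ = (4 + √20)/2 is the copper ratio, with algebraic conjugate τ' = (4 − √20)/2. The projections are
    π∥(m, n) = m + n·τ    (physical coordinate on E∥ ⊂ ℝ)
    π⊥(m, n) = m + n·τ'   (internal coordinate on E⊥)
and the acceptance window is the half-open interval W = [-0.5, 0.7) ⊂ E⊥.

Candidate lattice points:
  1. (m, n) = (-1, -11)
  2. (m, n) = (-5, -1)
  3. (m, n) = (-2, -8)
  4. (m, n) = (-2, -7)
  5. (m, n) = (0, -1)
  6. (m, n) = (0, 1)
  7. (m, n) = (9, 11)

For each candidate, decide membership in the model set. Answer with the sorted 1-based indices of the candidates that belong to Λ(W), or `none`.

Compute τ' = (4−√20)/2 = -0.23607, so π⊥(m,n) = m -0.23607·n.
[1] lift (-1,-11): star map gives 1.59675; window check -0.5 ≤ 1.59675 < 0.7 is false → out
[2] lift (-5,-1): star map gives -4.76393; window check -0.5 ≤ -4.76393 < 0.7 is false → out
[3] lift (-2,-8): star map gives -0.11146; window check -0.5 ≤ -0.11146 < 0.7 is true → IN Λ
[4] lift (-2,-7): star map gives -0.34752; window check -0.5 ≤ -0.34752 < 0.7 is true → IN Λ
[5] lift (0,-1): star map gives 0.23607; window check -0.5 ≤ 0.23607 < 0.7 is true → IN Λ
[6] lift (0,1): star map gives -0.23607; window check -0.5 ≤ -0.23607 < 0.7 is true → IN Λ
[7] lift (9,11): star map gives 6.40325; window check -0.5 ≤ 6.40325 < 0.7 is false → out

3, 4, 5, 6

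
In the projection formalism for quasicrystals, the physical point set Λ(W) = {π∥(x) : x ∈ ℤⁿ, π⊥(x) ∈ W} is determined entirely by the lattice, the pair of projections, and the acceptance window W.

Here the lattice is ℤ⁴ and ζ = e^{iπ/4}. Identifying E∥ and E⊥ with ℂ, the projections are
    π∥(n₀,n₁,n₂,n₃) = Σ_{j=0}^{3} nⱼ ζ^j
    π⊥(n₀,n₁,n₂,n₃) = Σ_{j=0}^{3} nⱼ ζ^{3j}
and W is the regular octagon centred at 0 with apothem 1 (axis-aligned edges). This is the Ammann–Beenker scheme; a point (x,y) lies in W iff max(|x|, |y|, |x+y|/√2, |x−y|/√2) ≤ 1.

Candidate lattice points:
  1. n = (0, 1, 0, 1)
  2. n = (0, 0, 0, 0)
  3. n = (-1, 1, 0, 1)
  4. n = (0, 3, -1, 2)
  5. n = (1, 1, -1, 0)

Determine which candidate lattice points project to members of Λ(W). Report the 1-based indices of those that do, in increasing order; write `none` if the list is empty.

2

With ζ = e^{iπ/4} the internal vectors are ζ^0,ζ^3,ζ^6,ζ^9.
#1 (0, 1, 0, 1): internal (0.00000, 1.41421); octagon support 1.41421 vs apothem 1 → ∉ W
#2 (0, 0, 0, 0): internal (0.00000, 0.00000); octagon support 0.00000 vs apothem 1 → ∈ W
#3 (-1, 1, 0, 1): internal (-1.00000, 1.41421); octagon support 1.70711 vs apothem 1 → ∉ W
#4 (0, 3, -1, 2): internal (-0.70711, 4.53553); octagon support 4.53553 vs apothem 1 → ∉ W
#5 (1, 1, -1, 0): internal (0.29289, 1.70711); octagon support 1.70711 vs apothem 1 → ∉ W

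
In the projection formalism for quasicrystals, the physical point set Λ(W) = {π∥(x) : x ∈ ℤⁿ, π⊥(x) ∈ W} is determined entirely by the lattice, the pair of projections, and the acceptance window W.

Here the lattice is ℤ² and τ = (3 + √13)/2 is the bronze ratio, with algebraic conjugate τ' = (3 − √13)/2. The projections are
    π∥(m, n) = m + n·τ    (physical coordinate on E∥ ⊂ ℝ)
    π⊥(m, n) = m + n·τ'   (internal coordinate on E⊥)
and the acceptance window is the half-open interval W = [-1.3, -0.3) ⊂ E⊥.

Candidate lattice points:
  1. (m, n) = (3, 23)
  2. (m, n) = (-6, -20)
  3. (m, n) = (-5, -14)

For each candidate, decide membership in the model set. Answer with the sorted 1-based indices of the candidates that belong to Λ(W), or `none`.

3

Numerically τ ≈ 3.3028 and τ' = −1/τ ≈ -0.3028.
candidate 1: (m,n)=(3,23) → π∥ = 3+23·τ ≈ 78.9638, π⊥ = 3+23·τ' ≈ -3.9638 ∉ [-1.3, -0.3) ⇒ out
candidate 2: (m,n)=(-6,-20) → π∥ = -6-20·τ ≈ -72.0555, π⊥ = -6-20·τ' ≈ 0.0555 ∉ [-1.3, -0.3) ⇒ out
candidate 3: (m,n)=(-5,-14) → π∥ = -5-14·τ ≈ -51.2389, π⊥ = -5-14·τ' ≈ -0.7611 ∈ [-1.3, -0.3) ⇒ IN Λ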